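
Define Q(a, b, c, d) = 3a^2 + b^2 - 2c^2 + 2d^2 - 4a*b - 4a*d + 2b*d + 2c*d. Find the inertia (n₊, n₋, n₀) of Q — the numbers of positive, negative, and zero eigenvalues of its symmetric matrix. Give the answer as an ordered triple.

(2, 2, 0)

The associated matrix is A = [[3, -2, 0, -2], [-2, 1, 0, 1], [0, 0, -2, 1], [-2, 1, 1, 2]].
Congruent diagonalization of A (simultaneous row and column reduction) yields pivots 3, -1/3, -2, 3/2.
So there are 2 positive, 2 negative pivots.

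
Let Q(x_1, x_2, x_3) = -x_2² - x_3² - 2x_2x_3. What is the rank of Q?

1

The associated matrix is A = [[0, 0, 0], [0, -1, -1], [0, -1, -1]].
Congruent diagonalization of A (simultaneous row and column reduction) yields pivots 0, -1, 0.
That gives 1 negative, 2 zero pivots.
The rank is the number of nonzero pivots: 1.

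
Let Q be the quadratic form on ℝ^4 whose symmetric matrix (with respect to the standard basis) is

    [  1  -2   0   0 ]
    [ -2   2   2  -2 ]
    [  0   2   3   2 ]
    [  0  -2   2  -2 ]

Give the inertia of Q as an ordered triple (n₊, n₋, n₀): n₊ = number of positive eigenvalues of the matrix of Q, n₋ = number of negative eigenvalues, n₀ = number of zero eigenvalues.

Congruent diagonalization of A (simultaneous row and column reduction) yields pivots 1, -2, 5, 0.
That gives 2 positive, 1 negative, 1 zero pivots.

(2, 1, 1)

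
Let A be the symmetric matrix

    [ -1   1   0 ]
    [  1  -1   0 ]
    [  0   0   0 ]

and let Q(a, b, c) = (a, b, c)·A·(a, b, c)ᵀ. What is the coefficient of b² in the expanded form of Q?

The coefficient of b² is the diagonal entry A[2,2] = -1.

-1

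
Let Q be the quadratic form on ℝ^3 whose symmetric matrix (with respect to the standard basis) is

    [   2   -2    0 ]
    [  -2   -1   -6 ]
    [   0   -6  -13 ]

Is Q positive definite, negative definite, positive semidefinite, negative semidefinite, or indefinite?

indefinite

Congruent diagonalization of A (simultaneous row and column reduction) yields pivots 2, -3, -1.
Counting signs: 1 positive, 2 negative.
Hence Q is indefinite.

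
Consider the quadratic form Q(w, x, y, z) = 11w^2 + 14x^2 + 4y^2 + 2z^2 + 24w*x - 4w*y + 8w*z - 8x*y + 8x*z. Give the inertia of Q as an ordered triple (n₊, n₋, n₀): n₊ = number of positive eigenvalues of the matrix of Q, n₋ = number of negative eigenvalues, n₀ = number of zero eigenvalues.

(3, 0, 1)

Write A = [[11, 12, -2, 4], [12, 14, -4, 4], [-2, -4, 4, 0], [4, 4, 0, 2]].
Row-reducing A symmetrically gives the diagonal entries 11, 10/11, 0, 2/5.
That gives 3 positive, 1 zero pivots.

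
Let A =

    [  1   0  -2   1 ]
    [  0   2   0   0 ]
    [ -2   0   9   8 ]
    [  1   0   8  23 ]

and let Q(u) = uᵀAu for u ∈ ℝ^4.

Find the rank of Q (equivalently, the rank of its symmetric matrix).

Applying the same elementary operations to the rows and columns of A produces a congruent diagonal matrix with entries 1, 2, 5, 2.
So there are 4 positive pivots.
The rank is the number of nonzero pivots: 4.

4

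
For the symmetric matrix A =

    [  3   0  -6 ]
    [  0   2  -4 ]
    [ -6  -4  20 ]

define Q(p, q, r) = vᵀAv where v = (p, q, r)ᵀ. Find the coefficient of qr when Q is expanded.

-8

The coefficient of qr is A[2,3] + A[3,2] = 2·(-4) = -8.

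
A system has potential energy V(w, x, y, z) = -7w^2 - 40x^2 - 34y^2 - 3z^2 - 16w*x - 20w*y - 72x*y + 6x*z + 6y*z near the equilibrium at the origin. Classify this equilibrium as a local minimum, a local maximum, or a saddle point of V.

local maximum

The Hessian at the origin is H = [[-14, -16, -20, 0], [-16, -80, -72, 6], [-20, -72, -68, 6], [0, 6, 6, -6]].
Applying the same elementary operations to the rows and columns of H produces a congruent diagonal matrix with entries -14, -432/7, -8/27, -3/8.
Counting signs: 4 negative.
H is negative definite, so the origin is a strict local maximum.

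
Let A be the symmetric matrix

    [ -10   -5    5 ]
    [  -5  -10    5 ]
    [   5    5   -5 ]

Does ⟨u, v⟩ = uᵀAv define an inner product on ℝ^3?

no

Leading principal minors: Δ_1 = -10, Δ_2 = 75, Δ_3 = -125.
The signs alternate starting with Δ_1 < 0, so by Sylvester's criterion Q is negative definite.
⟨·,·⟩ is an inner product exactly when A is positive definite.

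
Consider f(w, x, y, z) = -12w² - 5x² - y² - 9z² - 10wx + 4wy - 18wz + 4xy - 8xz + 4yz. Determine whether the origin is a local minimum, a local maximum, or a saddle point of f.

local maximum

The Hessian at the origin is H = [[-24, -10, 4, -18], [-10, -10, 4, -8], [4, 4, -2, 4], [-18, -8, 4, -18]].
Applying the same elementary operations to the rows and columns of H produces a congruent diagonal matrix with entries -24, -35/6, -2/5, -20/7.
That gives 4 negative pivots.
H is negative definite, so the origin is a strict local maximum.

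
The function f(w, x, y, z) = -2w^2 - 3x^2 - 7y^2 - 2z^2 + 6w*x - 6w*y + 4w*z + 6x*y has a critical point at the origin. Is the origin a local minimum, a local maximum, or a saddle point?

saddle point

The Hessian at the origin is H = [[-4, 6, -6, 4], [6, -6, 6, 0], [-6, 6, -14, 0], [4, 0, 0, -4]].
Applying the same elementary operations to the rows and columns of H produces a congruent diagonal matrix with entries -4, 3, -8, -12.
That gives 1 positive, 3 negative pivots.
H is indefinite, so the origin is a saddle point.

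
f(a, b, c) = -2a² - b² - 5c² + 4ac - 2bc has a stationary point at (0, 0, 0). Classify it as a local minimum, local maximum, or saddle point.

The Hessian at the origin is H = [[-4, 0, 4], [0, -2, -2], [4, -2, -10]].
Applying the same elementary operations to the rows and columns of H produces a congruent diagonal matrix with entries -4, -2, -4.
That gives 3 negative pivots.
H is negative definite, so the origin is a strict local maximum.

local maximum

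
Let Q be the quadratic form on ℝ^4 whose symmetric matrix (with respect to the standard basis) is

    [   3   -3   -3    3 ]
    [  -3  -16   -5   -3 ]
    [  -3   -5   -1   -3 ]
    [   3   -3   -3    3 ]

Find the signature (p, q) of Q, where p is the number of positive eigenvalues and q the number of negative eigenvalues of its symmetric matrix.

(1, 2)

Symmetric row and column elimination reduces A to a congruent diagonal form with pivots 3, -19, -12/19, 0.
Counting signs: 1 positive, 2 negative, 1 zero.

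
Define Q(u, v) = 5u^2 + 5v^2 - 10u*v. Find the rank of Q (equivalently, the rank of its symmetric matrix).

Write A = [[5, -5], [-5, 5]].
Symmetric row and column elimination reduces A to a congruent diagonal form with pivots 5, 0.
Counting signs: 1 positive, 1 zero.
The rank is the number of nonzero pivots: 1.

1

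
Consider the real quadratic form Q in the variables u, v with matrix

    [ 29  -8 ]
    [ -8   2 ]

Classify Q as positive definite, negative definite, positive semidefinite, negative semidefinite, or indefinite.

indefinite

For the 2×2 matrix [[29, -8], [-8, 2]]: det = 29·2 − (-8)² = -6, trace = 31.
det < 0 so the eigenvalues have opposite signs; the form is indefinite.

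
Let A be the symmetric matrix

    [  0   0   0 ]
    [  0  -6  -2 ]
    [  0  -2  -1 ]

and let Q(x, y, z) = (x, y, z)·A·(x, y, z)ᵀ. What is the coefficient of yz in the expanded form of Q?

The coefficient of yz is A[2,3] + A[3,2] = 2·(-2) = -4.

-4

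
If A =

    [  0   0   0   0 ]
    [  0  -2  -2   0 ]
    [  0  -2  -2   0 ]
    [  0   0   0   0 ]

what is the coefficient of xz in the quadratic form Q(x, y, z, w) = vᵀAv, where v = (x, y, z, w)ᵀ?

The coefficient of xz is A[1,3] + A[3,1] = 2·0 = 0.

0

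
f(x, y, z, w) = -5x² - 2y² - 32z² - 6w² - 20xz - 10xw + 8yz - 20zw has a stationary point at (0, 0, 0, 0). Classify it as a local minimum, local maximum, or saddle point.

local maximum

The Hessian at the origin is H = [[-10, 0, -20, -10], [0, -4, 8, 0], [-20, 8, -64, -20], [-10, 0, -20, -12]].
Congruent diagonalization of H (simultaneous row and column reduction) yields pivots -10, -4, -8, -2.
Counting signs: 4 negative.
H is negative definite, so the origin is a strict local maximum.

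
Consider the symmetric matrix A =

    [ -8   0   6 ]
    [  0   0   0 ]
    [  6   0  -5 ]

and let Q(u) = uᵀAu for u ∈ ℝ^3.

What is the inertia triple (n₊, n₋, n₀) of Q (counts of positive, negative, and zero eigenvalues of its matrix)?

Row-reducing A symmetrically gives the diagonal entries -8, 0, -1/2.
Counting signs: 2 negative, 1 zero.

(0, 2, 1)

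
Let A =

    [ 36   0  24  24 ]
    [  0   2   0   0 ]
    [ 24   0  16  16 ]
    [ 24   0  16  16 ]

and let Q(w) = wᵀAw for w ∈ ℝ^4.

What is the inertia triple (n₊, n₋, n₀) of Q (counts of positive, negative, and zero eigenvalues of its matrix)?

(2, 0, 2)

Symmetric row and column elimination reduces A to a congruent diagonal form with pivots 36, 2, 0, 0.
That gives 2 positive, 2 zero pivots.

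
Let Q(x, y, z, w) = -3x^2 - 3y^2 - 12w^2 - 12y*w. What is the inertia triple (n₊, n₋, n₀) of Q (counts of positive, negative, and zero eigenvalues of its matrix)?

The associated matrix is A = [[-3, 0, 0, 0], [0, -3, 0, -6], [0, 0, 0, 0], [0, -6, 0, -12]].
Row-reducing A symmetrically gives the diagonal entries -3, -3, 0, 0.
That gives 2 negative, 2 zero pivots.

(0, 2, 2)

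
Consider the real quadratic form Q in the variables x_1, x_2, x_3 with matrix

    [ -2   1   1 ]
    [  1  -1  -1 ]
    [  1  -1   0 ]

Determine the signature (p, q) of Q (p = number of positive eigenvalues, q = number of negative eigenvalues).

Symmetric row and column elimination reduces A to a congruent diagonal form with pivots -2, -1/2, 1.
That gives 1 positive, 2 negative pivots.

(1, 2)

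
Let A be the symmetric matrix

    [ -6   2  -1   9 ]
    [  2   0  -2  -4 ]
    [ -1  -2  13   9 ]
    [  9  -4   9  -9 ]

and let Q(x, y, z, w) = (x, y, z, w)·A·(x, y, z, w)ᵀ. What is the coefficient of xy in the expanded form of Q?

4

The coefficient of xy is A[1,2] + A[2,1] = 2·2 = 4.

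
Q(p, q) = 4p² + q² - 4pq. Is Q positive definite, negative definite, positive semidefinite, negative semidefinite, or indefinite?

positive semidefinite

The symmetric matrix of Q is [[4, -2], [-2, 1]].
For the 2×2 matrix [[4, -2], [-2, 1]]: det = 4·1 − (-2)² = 0, trace = 5.
det = 0 so one eigenvalue is zero; the form is semidefinite with the sign of the trace.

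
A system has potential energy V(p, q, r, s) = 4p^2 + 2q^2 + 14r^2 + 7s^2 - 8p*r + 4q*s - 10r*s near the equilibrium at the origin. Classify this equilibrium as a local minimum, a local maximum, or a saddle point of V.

The Hessian at the origin is H = [[8, 0, -8, 0], [0, 4, 0, 4], [-8, 0, 28, -10], [0, 4, -10, 14]].
Congruent diagonalization of H (simultaneous row and column reduction) yields pivots 8, 4, 20, 5.
So there are 4 positive pivots.
H is positive definite, so the origin is a strict local minimum.

local minimum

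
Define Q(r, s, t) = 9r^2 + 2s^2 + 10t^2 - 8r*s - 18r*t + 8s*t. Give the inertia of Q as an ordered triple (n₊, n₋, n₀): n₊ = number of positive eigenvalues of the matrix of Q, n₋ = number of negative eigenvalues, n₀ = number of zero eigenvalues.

(3, 0, 0)

Write A = [[9, -4, -9], [-4, 2, 4], [-9, 4, 10]].
An LDLᵀ factorisation of A has diagonal entries 9, 2/9, 1.
That gives 3 positive pivots.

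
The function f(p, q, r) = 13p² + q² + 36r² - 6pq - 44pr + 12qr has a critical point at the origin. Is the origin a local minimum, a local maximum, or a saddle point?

The Hessian at the origin is H = [[26, -6, -44], [-6, 2, 12], [-44, 12, 72]].
Congruent diagonalization of H (simultaneous row and column reduction) yields pivots 26, 8/13, -8.
So there are 2 positive, 1 negative pivots.
H is indefinite, so the origin is a saddle point.

saddle point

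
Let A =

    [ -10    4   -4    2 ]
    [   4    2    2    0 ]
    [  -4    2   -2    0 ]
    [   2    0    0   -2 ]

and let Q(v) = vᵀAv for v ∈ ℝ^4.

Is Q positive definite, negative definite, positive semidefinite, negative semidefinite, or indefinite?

indefinite

Applying the same elementary operations to the rows and columns of A produces a congruent diagonal matrix with entries -10, 18/5, -4/9, 0.
Counting signs: 1 positive, 2 negative, 1 zero.
Hence Q is indefinite.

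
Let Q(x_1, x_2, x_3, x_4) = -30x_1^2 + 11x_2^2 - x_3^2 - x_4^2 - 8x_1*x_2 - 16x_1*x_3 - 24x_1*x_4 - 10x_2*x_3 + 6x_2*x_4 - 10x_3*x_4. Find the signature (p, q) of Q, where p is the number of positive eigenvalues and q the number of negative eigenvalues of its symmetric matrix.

(2, 2)

The associated matrix is A = [[-30, -4, -8, -12], [-4, 11, -5, 3], [-8, -5, -1, -5], [-12, 3, -5, -1]].
Symmetric row and column elimination reduces A to a congruent diagonal form with pivots -30, 173/15, -36/173, 20/9.
So there are 2 positive, 2 negative pivots.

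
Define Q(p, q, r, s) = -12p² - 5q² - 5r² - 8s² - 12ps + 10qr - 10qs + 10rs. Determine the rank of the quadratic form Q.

2

The associated matrix is A = [[-12, 0, 0, -6], [0, -5, 5, -5], [0, 5, -5, 5], [-6, -5, 5, -8]].
Applying the same elementary operations to the rows and columns of A produces a congruent diagonal matrix with entries -12, -5, 0, 0.
Counting signs: 2 negative, 2 zero.
The rank is the number of nonzero pivots: 2.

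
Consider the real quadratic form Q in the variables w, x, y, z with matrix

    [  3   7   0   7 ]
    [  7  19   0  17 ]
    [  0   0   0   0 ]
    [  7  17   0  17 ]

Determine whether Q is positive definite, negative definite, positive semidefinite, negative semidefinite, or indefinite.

positive semidefinite

Symmetric row and column elimination reduces A to a congruent diagonal form with pivots 3, 8/3, 0, 1/2.
Counting signs: 3 positive, 1 zero.
Hence Q is positive semidefinite.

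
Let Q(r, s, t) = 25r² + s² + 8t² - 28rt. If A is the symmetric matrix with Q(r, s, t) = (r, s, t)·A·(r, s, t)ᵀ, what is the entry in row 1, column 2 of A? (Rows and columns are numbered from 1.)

0

The coefficient of r·s in Q is 0. For a symmetric A this equals A[1,2] + A[2,1] = 2·A[1,2].
So A[1,2] = 0/2 = 0.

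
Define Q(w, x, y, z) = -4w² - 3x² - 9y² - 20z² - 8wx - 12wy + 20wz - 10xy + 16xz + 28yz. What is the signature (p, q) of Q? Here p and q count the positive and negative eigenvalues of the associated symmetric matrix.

(2, 2)

Write A = [[-4, -4, -6, 10], [-4, -3, -5, 8], [-6, -5, -9, 14], [10, 8, 14, -20]].
Symmetric row and column elimination reduces A to a congruent diagonal form with pivots -4, 1, -1, 2.
That gives 2 positive, 2 negative pivots.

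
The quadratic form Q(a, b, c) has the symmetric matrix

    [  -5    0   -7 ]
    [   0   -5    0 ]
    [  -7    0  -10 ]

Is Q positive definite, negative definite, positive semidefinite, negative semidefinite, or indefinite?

Applying the same elementary operations to the rows and columns of A produces a congruent diagonal matrix with entries -5, -5, -1/5.
That gives 3 negative pivots.
Hence Q is negative definite.

negative definite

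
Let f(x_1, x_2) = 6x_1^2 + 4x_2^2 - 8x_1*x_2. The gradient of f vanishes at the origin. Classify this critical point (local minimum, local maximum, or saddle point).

local minimum

The Hessian at the origin is H = [[12, -8], [-8, 8]].
det H = 12·8 − (-8)² = 32 > 0 and H[1,1] = 12 > 0, so H is positive definite.
Therefore the origin is a local minimum.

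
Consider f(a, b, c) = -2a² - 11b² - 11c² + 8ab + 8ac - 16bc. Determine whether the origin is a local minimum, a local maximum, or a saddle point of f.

The Hessian at the origin is H = [[-4, 8, 8], [8, -22, -16], [8, -16, -22]].
Congruent diagonalization of H (simultaneous row and column reduction) yields pivots -4, -6, -6.
Counting signs: 3 negative.
H is negative definite, so the origin is a strict local maximum.

local maximum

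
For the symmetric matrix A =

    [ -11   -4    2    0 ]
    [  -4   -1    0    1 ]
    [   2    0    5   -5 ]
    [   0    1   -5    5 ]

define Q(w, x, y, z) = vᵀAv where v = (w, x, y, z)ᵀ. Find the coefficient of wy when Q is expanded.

The coefficient of wy is A[1,3] + A[3,1] = 2·2 = 4.

4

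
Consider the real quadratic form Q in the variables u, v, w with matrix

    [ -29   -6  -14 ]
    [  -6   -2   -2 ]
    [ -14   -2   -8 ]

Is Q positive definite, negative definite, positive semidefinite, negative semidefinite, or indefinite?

negative definite

Leading principal minors: Δ_1 = -29, Δ_2 = 22, Δ_3 = -4.
The signs alternate starting with Δ_1 < 0, so by Sylvester's criterion Q is negative definite.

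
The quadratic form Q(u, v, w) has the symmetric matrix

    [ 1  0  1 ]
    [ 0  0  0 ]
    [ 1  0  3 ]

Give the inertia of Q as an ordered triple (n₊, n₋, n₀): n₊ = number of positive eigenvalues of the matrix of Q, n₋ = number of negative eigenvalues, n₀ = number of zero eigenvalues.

(2, 0, 1)

Row-reducing A symmetrically gives the diagonal entries 1, 0, 2.
That gives 2 positive, 1 zero pivots.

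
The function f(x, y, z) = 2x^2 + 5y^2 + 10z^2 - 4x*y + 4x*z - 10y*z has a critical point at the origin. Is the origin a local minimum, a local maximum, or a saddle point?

local minimum

The Hessian at the origin is H = [[4, -4, 4], [-4, 10, -10], [4, -10, 20]].
Symmetric row and column elimination reduces H to a congruent diagonal form with pivots 4, 6, 10.
Counting signs: 3 positive.
H is positive definite, so the origin is a strict local minimum.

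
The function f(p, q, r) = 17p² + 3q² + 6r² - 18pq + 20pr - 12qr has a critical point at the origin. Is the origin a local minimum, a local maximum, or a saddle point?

saddle point

The Hessian at the origin is H = [[34, -18, 20], [-18, 6, -12], [20, -12, 12]].
Symmetric row and column elimination reduces H to a congruent diagonal form with pivots 34, -60/17, 4/5.
That gives 2 positive, 1 negative pivots.
H is indefinite, so the origin is a saddle point.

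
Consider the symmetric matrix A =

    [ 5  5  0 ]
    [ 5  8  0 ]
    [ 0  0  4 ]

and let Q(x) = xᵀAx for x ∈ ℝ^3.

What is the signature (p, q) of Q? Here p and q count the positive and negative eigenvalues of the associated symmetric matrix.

(3, 0)

Congruent diagonalization of A (simultaneous row and column reduction) yields pivots 5, 3, 4.
Counting signs: 3 positive.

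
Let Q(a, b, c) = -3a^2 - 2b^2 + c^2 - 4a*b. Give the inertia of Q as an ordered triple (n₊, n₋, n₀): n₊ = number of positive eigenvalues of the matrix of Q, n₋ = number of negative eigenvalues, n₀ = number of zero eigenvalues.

(1, 2, 0)

Write A = [[-3, -2, 0], [-2, -2, 0], [0, 0, 1]].
An LDLᵀ factorisation of A has diagonal entries -3, -2/3, 1.
That gives 1 positive, 2 negative pivots.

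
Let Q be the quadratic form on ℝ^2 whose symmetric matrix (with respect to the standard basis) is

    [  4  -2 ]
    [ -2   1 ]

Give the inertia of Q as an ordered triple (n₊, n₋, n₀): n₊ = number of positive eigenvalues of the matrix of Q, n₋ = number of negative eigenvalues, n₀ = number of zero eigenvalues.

(1, 0, 1)

Symmetric row and column elimination reduces A to a congruent diagonal form with pivots 4, 0.
So there are 1 positive, 1 zero pivots.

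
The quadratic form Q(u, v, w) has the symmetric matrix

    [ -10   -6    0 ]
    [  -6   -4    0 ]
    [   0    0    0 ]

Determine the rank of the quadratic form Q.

2

Symmetric row and column elimination reduces A to a congruent diagonal form with pivots -10, -2/5, 0.
That gives 2 negative, 1 zero pivots.
The rank is the number of nonzero pivots: 2.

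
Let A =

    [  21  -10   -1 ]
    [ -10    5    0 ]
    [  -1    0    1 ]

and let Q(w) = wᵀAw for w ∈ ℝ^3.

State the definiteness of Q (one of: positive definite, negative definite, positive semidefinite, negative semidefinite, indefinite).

positive semidefinite

Row-reducing A symmetrically gives the diagonal entries 21, 5/21, 0.
Counting signs: 2 positive, 1 zero.
Hence Q is positive semidefinite.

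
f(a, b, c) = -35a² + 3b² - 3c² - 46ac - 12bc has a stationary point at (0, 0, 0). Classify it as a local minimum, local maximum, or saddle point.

The Hessian at the origin is H = [[-70, 0, -46], [0, 6, -12], [-46, -12, -6]].
Applying the same elementary operations to the rows and columns of H produces a congruent diagonal matrix with entries -70, 6, 8/35.
So there are 2 positive, 1 negative pivots.
H is indefinite, so the origin is a saddle point.

saddle point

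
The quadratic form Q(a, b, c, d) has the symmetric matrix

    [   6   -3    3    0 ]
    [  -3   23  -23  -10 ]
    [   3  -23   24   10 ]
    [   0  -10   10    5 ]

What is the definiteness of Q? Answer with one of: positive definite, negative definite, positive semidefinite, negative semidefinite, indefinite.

Leading principal minors: Δ_1 = 6, Δ_2 = 129, Δ_3 = 129, Δ_4 = 45.
All leading principal minors are positive, so by Sylvester's criterion Q is positive definite.

positive definite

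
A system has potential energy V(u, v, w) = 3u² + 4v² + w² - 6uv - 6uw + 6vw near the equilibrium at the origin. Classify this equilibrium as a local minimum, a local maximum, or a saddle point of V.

The Hessian at the origin is H = [[6, -6, -6], [-6, 8, 6], [-6, 6, 2]].
Applying the same elementary operations to the rows and columns of H produces a congruent diagonal matrix with entries 6, 2, -4.
Counting signs: 2 positive, 1 negative.
H is indefinite, so the origin is a saddle point.

saddle point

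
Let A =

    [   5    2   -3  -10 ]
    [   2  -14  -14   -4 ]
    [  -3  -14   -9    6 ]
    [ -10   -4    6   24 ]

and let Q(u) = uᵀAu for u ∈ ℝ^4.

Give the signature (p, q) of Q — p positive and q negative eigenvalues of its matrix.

Symmetric row and column elimination reduces A to a congruent diagonal form with pivots 5, -74/5, 10/37, 4.
So there are 3 positive, 1 negative pivots.

(3, 1)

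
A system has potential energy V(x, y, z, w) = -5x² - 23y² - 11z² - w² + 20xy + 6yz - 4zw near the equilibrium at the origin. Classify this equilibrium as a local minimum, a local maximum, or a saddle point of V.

The Hessian at the origin is H = [[-10, 20, 0, 0], [20, -46, 6, 0], [0, 6, -22, -4], [0, 0, -4, -2]].
Congruent diagonalization of H (simultaneous row and column reduction) yields pivots -10, -6, -16, -1.
Counting signs: 4 negative.
H is negative definite, so the origin is a strict local maximum.

local maximum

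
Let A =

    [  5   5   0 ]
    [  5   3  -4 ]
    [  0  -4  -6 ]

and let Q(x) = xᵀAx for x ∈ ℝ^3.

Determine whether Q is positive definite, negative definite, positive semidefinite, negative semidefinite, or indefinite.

indefinite

Congruent diagonalization of A (simultaneous row and column reduction) yields pivots 5, -2, 2.
Counting signs: 2 positive, 1 negative.
Hence Q is indefinite.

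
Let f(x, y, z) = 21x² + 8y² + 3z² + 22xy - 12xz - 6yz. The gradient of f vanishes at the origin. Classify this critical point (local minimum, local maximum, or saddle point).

The Hessian at the origin is H = [[42, 22, -12], [22, 16, -6], [-12, -6, 6]].
Symmetric row and column elimination reduces H to a congruent diagonal form with pivots 42, 94/21, 120/47.
That gives 3 positive pivots.
H is positive definite, so the origin is a strict local minimum.

local minimum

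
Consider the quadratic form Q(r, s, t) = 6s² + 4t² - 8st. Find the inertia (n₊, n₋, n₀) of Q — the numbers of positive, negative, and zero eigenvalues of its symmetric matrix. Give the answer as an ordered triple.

The associated matrix is A = [[0, 0, 0], [0, 6, -4], [0, -4, 4]].
Symmetric row and column elimination reduces A to a congruent diagonal form with pivots 0, 6, 4/3.
So there are 2 positive, 1 zero pivots.

(2, 0, 1)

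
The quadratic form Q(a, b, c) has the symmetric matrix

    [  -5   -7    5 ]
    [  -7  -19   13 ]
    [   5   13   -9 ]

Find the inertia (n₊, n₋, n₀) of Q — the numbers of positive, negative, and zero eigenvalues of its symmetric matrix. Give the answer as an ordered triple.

(0, 3, 0)

Congruent diagonalization of A (simultaneous row and column reduction) yields pivots -5, -46/5, -2/23.
So there are 3 negative pivots.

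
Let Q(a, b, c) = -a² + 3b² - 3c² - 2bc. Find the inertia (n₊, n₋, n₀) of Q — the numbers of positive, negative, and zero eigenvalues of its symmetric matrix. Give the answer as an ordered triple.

Write A = [[-1, 0, 0], [0, 3, -1], [0, -1, -3]].
An LDLᵀ factorisation of A has diagonal entries -1, 3, -10/3.
Counting signs: 1 positive, 2 negative.

(1, 2, 0)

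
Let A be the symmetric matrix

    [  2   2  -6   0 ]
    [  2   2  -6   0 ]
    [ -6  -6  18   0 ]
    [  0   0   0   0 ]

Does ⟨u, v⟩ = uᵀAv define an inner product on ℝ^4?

Applying the same elementary operations to the rows and columns of A produces a congruent diagonal matrix with entries 2, 0, 0, 0.
That gives 1 positive, 3 zero pivots.
Hence Q is positive semidefinite.
⟨·,·⟩ is an inner product exactly when A is positive definite.

no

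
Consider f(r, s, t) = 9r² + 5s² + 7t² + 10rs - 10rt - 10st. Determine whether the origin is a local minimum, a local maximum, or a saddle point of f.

local minimum

The Hessian at the origin is H = [[18, 10, -10], [10, 10, -10], [-10, -10, 14]].
Congruent diagonalization of H (simultaneous row and column reduction) yields pivots 18, 40/9, 4.
That gives 3 positive pivots.
H is positive definite, so the origin is a strict local minimum.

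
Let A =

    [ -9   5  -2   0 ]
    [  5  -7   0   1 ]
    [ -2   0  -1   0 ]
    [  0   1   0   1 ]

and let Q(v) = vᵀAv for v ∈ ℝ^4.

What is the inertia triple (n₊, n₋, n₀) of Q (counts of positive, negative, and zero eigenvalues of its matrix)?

(1, 3, 0)

Congruent diagonalization of A (simultaneous row and column reduction) yields pivots -9, -38/9, -5/19, 3/2.
That gives 1 positive, 3 negative pivots.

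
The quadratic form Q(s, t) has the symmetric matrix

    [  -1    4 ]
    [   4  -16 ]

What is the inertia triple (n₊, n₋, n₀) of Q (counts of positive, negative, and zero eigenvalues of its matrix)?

Symmetric row and column elimination reduces A to a congruent diagonal form with pivots -1, 0.
That gives 1 negative, 1 zero pivots.

(0, 1, 1)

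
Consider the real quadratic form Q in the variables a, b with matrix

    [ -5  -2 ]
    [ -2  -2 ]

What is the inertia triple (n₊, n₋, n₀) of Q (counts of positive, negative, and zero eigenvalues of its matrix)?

Congruent diagonalization of A (simultaneous row and column reduction) yields pivots -5, -6/5.
Counting signs: 2 negative.

(0, 2, 0)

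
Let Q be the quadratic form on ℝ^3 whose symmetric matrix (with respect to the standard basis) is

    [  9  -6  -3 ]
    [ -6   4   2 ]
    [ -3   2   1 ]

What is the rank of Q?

1

Row-reducing A symmetrically gives the diagonal entries 9, 0, 0.
That gives 1 positive, 2 zero pivots.
The rank is the number of nonzero pivots: 1.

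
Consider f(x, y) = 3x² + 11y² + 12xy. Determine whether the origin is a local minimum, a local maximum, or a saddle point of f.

saddle point

The Hessian at the origin is H = [[6, 12], [12, 22]].
det H = 6·22 − (12)² = -12 < 0, so H is indefinite.
Therefore the origin is a saddle point.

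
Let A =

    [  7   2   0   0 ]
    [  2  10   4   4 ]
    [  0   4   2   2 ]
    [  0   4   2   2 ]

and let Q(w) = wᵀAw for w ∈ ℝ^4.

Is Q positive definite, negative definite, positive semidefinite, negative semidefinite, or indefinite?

positive semidefinite

Row-reducing A symmetrically gives the diagonal entries 7, 66/7, 10/33, 0.
Counting signs: 3 positive, 1 zero.
Hence Q is positive semidefinite.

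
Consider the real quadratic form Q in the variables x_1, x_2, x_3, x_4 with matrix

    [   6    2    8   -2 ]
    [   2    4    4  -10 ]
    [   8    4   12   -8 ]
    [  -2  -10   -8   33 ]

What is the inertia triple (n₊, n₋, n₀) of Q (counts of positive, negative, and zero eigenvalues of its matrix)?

Symmetric row and column elimination reduces A to a congruent diagonal form with pivots 6, 10/3, 4/5, 3.
Counting signs: 4 positive.

(4, 0, 0)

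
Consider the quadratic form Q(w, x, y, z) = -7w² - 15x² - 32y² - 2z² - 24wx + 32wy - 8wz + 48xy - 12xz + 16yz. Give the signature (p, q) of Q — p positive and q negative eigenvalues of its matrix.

(2, 1)

The symmetric matrix is A = [[-7, -12, 16, -4], [-12, -15, 24, -6], [16, 24, -32, 8], [-4, -6, 8, -2]].
Applying the same elementary operations to the rows and columns of A produces a congruent diagonal matrix with entries -7, 39/7, 32/13, 0.
That gives 2 positive, 1 negative, 1 zero pivots.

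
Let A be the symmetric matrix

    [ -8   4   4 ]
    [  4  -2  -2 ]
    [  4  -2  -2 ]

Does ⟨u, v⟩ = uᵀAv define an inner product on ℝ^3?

Applying the same elementary operations to the rows and columns of A produces a congruent diagonal matrix with entries -8, 0, 0.
Counting signs: 1 negative, 2 zero.
Hence Q is negative semidefinite.
⟨·,·⟩ is an inner product exactly when A is positive definite.

no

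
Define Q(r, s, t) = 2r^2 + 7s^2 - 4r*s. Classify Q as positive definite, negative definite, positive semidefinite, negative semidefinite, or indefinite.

The symmetric matrix is A = [[2, -2, 0], [-2, 7, 0], [0, 0, 0]].
Applying the same elementary operations to the rows and columns of A produces a congruent diagonal matrix with entries 2, 5, 0.
That gives 2 positive, 1 zero pivots.
Hence Q is positive semidefinite.

positive semidefinite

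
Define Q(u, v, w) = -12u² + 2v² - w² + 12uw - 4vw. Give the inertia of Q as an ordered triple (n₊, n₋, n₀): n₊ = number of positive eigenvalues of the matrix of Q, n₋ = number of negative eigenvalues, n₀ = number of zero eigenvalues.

(1, 1, 1)

The symmetric matrix is A = [[-12, 0, 6], [0, 2, -2], [6, -2, -1]].
Congruent diagonalization of A (simultaneous row and column reduction) yields pivots -12, 2, 0.
So there are 1 positive, 1 negative, 1 zero pivots.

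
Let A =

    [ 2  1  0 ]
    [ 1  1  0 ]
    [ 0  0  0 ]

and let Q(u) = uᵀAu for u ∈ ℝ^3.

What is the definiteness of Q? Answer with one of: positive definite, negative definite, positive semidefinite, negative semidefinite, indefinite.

Symmetric row and column elimination reduces A to a congruent diagonal form with pivots 2, 1/2, 0.
So there are 2 positive, 1 zero pivots.
Hence Q is positive semidefinite.

positive semidefinite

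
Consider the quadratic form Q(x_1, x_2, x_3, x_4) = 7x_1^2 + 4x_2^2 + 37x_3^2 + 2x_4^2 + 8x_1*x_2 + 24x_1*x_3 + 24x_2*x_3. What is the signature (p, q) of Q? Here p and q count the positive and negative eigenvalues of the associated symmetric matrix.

The symmetric matrix is A = [[7, 4, 12, 0], [4, 4, 12, 0], [12, 12, 37, 0], [0, 0, 0, 2]].
Row-reducing A symmetrically gives the diagonal entries 7, 12/7, 1, 2.
Counting signs: 4 positive.

(4, 0)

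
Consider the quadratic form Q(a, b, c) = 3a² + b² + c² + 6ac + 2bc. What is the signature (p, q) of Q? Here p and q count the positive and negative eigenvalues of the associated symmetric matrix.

(2, 1)

Write A = [[3, 0, 3], [0, 1, 1], [3, 1, 1]].
Applying the same elementary operations to the rows and columns of A produces a congruent diagonal matrix with entries 3, 1, -3.
That gives 2 positive, 1 negative pivots.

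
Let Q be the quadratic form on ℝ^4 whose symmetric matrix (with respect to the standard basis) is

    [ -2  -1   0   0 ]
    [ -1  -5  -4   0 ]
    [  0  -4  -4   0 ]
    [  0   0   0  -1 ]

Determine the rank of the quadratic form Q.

An LDLᵀ factorisation of A has diagonal entries -2, -9/2, -4/9, -1.
So there are 4 negative pivots.
The rank is the number of nonzero pivots: 4.

4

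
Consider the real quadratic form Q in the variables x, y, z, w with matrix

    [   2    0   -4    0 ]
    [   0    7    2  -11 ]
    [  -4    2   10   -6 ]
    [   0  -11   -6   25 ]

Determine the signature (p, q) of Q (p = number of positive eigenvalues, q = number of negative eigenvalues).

(4, 0)

Applying the same elementary operations to the rows and columns of A produces a congruent diagonal matrix with entries 2, 7, 10/7, 2.
Counting signs: 4 positive.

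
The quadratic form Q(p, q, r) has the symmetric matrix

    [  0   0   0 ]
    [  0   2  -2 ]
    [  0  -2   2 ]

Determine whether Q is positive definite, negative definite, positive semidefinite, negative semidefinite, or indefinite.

positive semidefinite

Congruent diagonalization of A (simultaneous row and column reduction) yields pivots 0, 2, 0.
Counting signs: 1 positive, 2 zero.
Hence Q is positive semidefinite.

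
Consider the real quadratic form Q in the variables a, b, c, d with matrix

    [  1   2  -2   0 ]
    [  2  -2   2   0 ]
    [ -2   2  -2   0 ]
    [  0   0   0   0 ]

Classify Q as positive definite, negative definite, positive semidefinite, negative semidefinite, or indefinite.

Congruent diagonalization of A (simultaneous row and column reduction) yields pivots 1, -6, 0, 0.
Counting signs: 1 positive, 1 negative, 2 zero.
Hence Q is indefinite.

indefinite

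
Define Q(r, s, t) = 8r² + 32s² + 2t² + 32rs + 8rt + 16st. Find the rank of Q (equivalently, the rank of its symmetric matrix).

The symmetric matrix is A = [[8, 16, 4], [16, 32, 8], [4, 8, 2]].
Applying the same elementary operations to the rows and columns of A produces a congruent diagonal matrix with entries 8, 0, 0.
So there are 1 positive, 2 zero pivots.
The rank is the number of nonzero pivots: 1.

1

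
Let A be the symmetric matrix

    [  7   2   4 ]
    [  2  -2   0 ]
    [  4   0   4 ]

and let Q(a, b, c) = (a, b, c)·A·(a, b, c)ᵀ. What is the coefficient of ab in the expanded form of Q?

4

The coefficient of ab is A[1,2] + A[2,1] = 2·2 = 4.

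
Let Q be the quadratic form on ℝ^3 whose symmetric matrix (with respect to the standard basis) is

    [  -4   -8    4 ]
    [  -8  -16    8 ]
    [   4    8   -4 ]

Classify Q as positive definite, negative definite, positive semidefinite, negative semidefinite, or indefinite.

Row-reducing A symmetrically gives the diagonal entries -4, 0, 0.
So there are 1 negative, 2 zero pivots.
Hence Q is negative semidefinite.

negative semidefinite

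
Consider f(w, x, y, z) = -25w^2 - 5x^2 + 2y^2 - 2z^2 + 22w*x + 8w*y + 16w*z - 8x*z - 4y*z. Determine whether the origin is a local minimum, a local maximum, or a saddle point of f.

saddle point

The Hessian at the origin is H = [[-50, 22, 8, 16], [22, -10, 0, -8], [8, 0, 4, -4], [16, -8, -4, -4]].
Applying the same elementary operations to the rows and columns of H produces a congruent diagonal matrix with entries -50, -8/25, 44, 8/11.
Counting signs: 2 positive, 2 negative.
H is indefinite, so the origin is a saddle point.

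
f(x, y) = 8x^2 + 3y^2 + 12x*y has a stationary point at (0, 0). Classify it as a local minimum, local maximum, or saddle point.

saddle point

The Hessian at the origin is H = [[16, 12], [12, 6]].
det H = 16·6 − (12)² = -48 < 0, so H is indefinite.
Therefore the origin is a saddle point.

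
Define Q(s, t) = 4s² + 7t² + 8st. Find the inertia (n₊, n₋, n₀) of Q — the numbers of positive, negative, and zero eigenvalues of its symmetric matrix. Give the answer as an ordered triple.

(2, 0, 0)

The associated matrix is A = [[4, 4], [4, 7]].
An LDLᵀ factorisation of A has diagonal entries 4, 3.
So there are 2 positive pivots.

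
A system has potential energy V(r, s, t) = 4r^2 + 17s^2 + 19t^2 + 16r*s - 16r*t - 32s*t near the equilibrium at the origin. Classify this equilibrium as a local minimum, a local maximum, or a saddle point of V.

local minimum

The Hessian at the origin is H = [[8, 16, -16], [16, 34, -32], [-16, -32, 38]].
Congruent diagonalization of H (simultaneous row and column reduction) yields pivots 8, 2, 6.
Counting signs: 3 positive.
H is positive definite, so the origin is a strict local minimum.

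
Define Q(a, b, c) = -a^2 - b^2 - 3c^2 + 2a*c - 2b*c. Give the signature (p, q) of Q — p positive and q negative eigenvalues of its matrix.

(0, 3)

The associated matrix is A = [[-1, 0, 1], [0, -1, -1], [1, -1, -3]].
Symmetric row and column elimination reduces A to a congruent diagonal form with pivots -1, -1, -1.
So there are 3 negative pivots.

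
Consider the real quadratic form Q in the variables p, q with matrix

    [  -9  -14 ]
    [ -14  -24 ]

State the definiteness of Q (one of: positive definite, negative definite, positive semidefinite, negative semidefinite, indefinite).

negative definite

For the 2×2 matrix [[-9, -14], [-14, -24]]: det = -9·-24 − (-14)² = 20, trace = -33.
det > 0 so both eigenvalues share the sign of the trace; trace = -33 < 0 ⇒ both negative.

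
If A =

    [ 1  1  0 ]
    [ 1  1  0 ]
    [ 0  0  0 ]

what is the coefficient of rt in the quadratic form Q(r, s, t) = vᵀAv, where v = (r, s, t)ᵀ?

The coefficient of rt is A[1,3] + A[3,1] = 2·0 = 0.

0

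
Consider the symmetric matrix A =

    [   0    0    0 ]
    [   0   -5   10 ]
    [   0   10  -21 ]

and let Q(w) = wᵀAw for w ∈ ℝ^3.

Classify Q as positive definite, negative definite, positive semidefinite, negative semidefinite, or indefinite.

Applying the same elementary operations to the rows and columns of A produces a congruent diagonal matrix with entries 0, -5, -1.
That gives 2 negative, 1 zero pivots.
Hence Q is negative semidefinite.

negative semidefinite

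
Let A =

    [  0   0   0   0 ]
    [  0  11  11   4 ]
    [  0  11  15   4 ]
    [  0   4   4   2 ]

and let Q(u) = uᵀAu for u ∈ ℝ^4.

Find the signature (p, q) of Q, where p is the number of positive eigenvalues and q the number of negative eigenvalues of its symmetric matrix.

(3, 0)

Symmetric row and column elimination reduces A to a congruent diagonal form with pivots 0, 11, 4, 6/11.
Counting signs: 3 positive, 1 zero.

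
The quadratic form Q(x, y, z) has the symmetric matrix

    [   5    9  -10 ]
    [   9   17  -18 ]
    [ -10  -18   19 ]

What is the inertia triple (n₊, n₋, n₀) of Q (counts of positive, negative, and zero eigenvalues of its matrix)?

Congruent diagonalization of A (simultaneous row and column reduction) yields pivots 5, 4/5, -1.
That gives 2 positive, 1 negative pivots.

(2, 1, 0)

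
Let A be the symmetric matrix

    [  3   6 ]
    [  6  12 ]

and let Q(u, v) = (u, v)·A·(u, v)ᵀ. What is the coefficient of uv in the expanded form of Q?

12

The coefficient of uv is A[1,2] + A[2,1] = 2·6 = 12.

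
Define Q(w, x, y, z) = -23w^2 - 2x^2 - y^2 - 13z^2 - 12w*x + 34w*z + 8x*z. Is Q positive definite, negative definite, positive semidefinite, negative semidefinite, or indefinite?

The associated matrix is A = [[-23, -6, 0, 17], [-6, -2, 0, 4], [0, 0, -1, 0], [17, 4, 0, -13]].
Congruent diagonalization of A (simultaneous row and column reduction) yields pivots -23, -10/23, -1, 0.
Counting signs: 3 negative, 1 zero.
Hence Q is negative semidefinite.

negative semidefinite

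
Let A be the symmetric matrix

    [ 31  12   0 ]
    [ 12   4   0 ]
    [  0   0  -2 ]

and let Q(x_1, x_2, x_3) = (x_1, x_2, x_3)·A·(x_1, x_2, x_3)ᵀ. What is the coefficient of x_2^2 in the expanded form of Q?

The coefficient of x_2^2 is the diagonal entry A[2,2] = 4.

4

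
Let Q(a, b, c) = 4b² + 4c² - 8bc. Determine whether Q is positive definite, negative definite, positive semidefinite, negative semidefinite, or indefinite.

The symmetric matrix is A = [[0, 0, 0], [0, 4, -4], [0, -4, 4]].
Symmetric row and column elimination reduces A to a congruent diagonal form with pivots 0, 4, 0.
Counting signs: 1 positive, 2 zero.
Hence Q is positive semidefinite.

positive semidefinite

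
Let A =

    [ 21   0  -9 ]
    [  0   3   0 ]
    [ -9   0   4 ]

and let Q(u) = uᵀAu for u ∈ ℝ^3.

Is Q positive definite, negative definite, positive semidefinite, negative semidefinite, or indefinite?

positive definite

Row-reducing A symmetrically gives the diagonal entries 21, 3, 1/7.
That gives 3 positive pivots.
Hence Q is positive definite.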